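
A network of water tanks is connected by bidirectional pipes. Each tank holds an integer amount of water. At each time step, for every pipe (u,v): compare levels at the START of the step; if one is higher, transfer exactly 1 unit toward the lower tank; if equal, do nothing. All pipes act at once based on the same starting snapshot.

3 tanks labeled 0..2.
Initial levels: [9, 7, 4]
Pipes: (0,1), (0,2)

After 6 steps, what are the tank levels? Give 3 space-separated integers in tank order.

Answer: 8 6 6

Derivation:
Step 1: flows [0->1,0->2] -> levels [7 8 5]
Step 2: flows [1->0,0->2] -> levels [7 7 6]
Step 3: flows [0=1,0->2] -> levels [6 7 7]
Step 4: flows [1->0,2->0] -> levels [8 6 6]
Step 5: flows [0->1,0->2] -> levels [6 7 7]
  -> period-2 cycle: step 5 state = step 3 state
  -> state at step 6: (6-3) mod 2 = 1, same as step 4 -> [8 6 6]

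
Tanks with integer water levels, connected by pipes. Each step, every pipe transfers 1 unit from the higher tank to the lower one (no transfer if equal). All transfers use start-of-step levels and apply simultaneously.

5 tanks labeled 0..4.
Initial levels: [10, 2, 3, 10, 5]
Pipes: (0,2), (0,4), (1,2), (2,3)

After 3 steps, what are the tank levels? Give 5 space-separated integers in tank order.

Answer: 6 5 6 7 6

Derivation:
Step 1: flows [0->2,0->4,2->1,3->2] -> levels [8 3 4 9 6]
Step 2: flows [0->2,0->4,2->1,3->2] -> levels [6 4 5 8 7]
Step 3: flows [0->2,4->0,2->1,3->2] -> levels [6 5 6 7 6]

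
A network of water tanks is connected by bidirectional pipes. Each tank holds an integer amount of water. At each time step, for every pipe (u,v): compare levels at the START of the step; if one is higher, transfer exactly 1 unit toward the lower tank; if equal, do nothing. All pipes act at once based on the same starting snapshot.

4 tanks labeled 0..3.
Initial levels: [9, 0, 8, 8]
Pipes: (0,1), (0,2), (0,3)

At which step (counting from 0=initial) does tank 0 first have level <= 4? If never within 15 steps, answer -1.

Step 1: flows [0->1,0->2,0->3] -> levels [6 1 9 9]
Step 2: flows [0->1,2->0,3->0] -> levels [7 2 8 8]
Step 3: flows [0->1,2->0,3->0] -> levels [8 3 7 7]
Step 4: flows [0->1,0->2,0->3] -> levels [5 4 8 8]
Step 5: flows [0->1,2->0,3->0] -> levels [6 5 7 7]
Step 6: flows [0->1,2->0,3->0] -> levels [7 6 6 6]
Step 7: flows [0->1,0->2,0->3] -> levels [4 7 7 7]
Tank 0 first reaches <=4 at step 7

Answer: 7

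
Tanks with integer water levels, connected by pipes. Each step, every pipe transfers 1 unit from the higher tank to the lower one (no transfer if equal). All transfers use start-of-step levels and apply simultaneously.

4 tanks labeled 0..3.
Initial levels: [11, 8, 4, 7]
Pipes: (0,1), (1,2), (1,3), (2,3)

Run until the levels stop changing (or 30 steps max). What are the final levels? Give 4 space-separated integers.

Step 1: flows [0->1,1->2,1->3,3->2] -> levels [10 7 6 7]
Step 2: flows [0->1,1->2,1=3,3->2] -> levels [9 7 8 6]
Step 3: flows [0->1,2->1,1->3,2->3] -> levels [8 8 6 8]
Step 4: flows [0=1,1->2,1=3,3->2] -> levels [8 7 8 7]
Step 5: flows [0->1,2->1,1=3,2->3] -> levels [7 9 6 8]
Step 6: flows [1->0,1->2,1->3,3->2] -> levels [8 6 8 8]
Step 7: flows [0->1,2->1,3->1,2=3] -> levels [7 9 7 7]
Step 8: flows [1->0,1->2,1->3,2=3] -> levels [8 6 8 8]
  -> period-2 cycle: step 8 state = step 6 state; never stabilizes
  -> state at step 30: (30-6) mod 2 = 0, same as step 6 -> [8 6 8 8]

Answer: 8 6 8 8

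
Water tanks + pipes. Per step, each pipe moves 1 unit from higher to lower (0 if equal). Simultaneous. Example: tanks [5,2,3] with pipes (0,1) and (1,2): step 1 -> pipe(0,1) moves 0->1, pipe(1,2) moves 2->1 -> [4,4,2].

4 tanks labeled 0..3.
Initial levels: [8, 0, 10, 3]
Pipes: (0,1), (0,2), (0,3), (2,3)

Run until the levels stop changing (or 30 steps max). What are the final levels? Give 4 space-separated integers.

Answer: 7 5 4 5

Derivation:
Step 1: flows [0->1,2->0,0->3,2->3] -> levels [7 1 8 5]
Step 2: flows [0->1,2->0,0->3,2->3] -> levels [6 2 6 7]
Step 3: flows [0->1,0=2,3->0,3->2] -> levels [6 3 7 5]
Step 4: flows [0->1,2->0,0->3,2->3] -> levels [5 4 5 7]
Step 5: flows [0->1,0=2,3->0,3->2] -> levels [5 5 6 5]
Step 6: flows [0=1,2->0,0=3,2->3] -> levels [6 5 4 6]
Step 7: flows [0->1,0->2,0=3,3->2] -> levels [4 6 6 5]
Step 8: flows [1->0,2->0,3->0,2->3] -> levels [7 5 4 5]
Step 9: flows [0->1,0->2,0->3,3->2] -> levels [4 6 6 5]
  -> period-2 cycle: step 9 state = step 7 state; never stabilizes
  -> state at step 30: (30-7) mod 2 = 1, same as step 8 -> [7 5 4 5]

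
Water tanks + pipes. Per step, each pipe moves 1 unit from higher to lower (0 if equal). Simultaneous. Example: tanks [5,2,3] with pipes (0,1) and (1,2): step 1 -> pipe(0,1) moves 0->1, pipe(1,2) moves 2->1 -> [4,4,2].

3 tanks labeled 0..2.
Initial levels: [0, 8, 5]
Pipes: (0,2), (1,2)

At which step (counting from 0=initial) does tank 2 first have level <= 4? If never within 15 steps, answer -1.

Step 1: flows [2->0,1->2] -> levels [1 7 5]
Step 2: flows [2->0,1->2] -> levels [2 6 5]
Step 3: flows [2->0,1->2] -> levels [3 5 5]
Step 4: flows [2->0,1=2] -> levels [4 5 4]
Tank 2 first reaches <=4 at step 4

Answer: 4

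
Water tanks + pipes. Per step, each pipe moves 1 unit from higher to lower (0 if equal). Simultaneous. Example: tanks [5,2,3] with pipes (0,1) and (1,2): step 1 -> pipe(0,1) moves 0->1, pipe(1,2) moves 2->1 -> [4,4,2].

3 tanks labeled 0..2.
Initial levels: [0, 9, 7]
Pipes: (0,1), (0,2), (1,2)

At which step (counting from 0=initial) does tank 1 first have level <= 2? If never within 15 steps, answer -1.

Answer: -1

Derivation:
Step 1: flows [1->0,2->0,1->2] -> levels [2 7 7]
Step 2: flows [1->0,2->0,1=2] -> levels [4 6 6]
Step 3: flows [1->0,2->0,1=2] -> levels [6 5 5]
Step 4: flows [0->1,0->2,1=2] -> levels [4 6 6]
  -> period-2 cycle (repeats step 2); tank 1 never drops to <=2
Tank 1 never reaches <=2 within 15 steps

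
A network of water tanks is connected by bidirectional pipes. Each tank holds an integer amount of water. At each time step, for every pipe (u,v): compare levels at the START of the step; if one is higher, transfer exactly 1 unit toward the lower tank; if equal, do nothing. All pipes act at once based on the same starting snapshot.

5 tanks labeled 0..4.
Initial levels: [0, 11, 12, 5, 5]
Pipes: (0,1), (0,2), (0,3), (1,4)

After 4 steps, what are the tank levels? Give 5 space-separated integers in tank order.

Step 1: flows [1->0,2->0,3->0,1->4] -> levels [3 9 11 4 6]
Step 2: flows [1->0,2->0,3->0,1->4] -> levels [6 7 10 3 7]
Step 3: flows [1->0,2->0,0->3,1=4] -> levels [7 6 9 4 7]
Step 4: flows [0->1,2->0,0->3,4->1] -> levels [6 8 8 5 6]

Answer: 6 8 8 5 6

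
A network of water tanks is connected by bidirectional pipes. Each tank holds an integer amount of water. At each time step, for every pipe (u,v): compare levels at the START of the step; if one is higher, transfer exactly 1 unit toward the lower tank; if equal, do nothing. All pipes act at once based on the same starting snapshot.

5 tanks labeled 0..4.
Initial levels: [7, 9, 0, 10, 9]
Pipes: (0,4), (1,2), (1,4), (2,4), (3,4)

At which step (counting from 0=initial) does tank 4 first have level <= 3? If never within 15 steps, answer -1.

Step 1: flows [4->0,1->2,1=4,4->2,3->4] -> levels [8 8 2 9 8]
Step 2: flows [0=4,1->2,1=4,4->2,3->4] -> levels [8 7 4 8 8]
Step 3: flows [0=4,1->2,4->1,4->2,3=4] -> levels [8 7 6 8 6]
Step 4: flows [0->4,1->2,1->4,2=4,3->4] -> levels [7 5 7 7 9]
Step 5: flows [4->0,2->1,4->1,4->2,4->3] -> levels [8 7 7 8 5]
Step 6: flows [0->4,1=2,1->4,2->4,3->4] -> levels [7 6 6 7 9]
Step 7: flows [4->0,1=2,4->1,4->2,4->3] -> levels [8 7 7 8 5]
  -> period-2 cycle (repeats step 5); tank 4 never drops to <=3
Tank 4 never reaches <=3 within 15 steps

Answer: -1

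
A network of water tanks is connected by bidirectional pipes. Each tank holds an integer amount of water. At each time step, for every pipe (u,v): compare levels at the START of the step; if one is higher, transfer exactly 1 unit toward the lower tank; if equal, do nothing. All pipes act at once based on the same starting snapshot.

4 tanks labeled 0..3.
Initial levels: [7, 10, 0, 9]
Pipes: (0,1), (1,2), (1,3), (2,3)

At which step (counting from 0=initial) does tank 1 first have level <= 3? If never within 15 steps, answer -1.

Answer: -1

Derivation:
Step 1: flows [1->0,1->2,1->3,3->2] -> levels [8 7 2 9]
Step 2: flows [0->1,1->2,3->1,3->2] -> levels [7 8 4 7]
Step 3: flows [1->0,1->2,1->3,3->2] -> levels [8 5 6 7]
Step 4: flows [0->1,2->1,3->1,3->2] -> levels [7 8 6 5]
Step 5: flows [1->0,1->2,1->3,2->3] -> levels [8 5 6 7]
  -> period-2 cycle (repeats step 3); tank 1 never drops to <=3
Tank 1 never reaches <=3 within 15 steps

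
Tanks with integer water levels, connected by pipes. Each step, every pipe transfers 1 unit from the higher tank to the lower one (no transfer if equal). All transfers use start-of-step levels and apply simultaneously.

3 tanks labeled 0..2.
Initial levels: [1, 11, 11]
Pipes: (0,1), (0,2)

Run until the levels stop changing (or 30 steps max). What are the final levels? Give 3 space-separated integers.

Step 1: flows [1->0,2->0] -> levels [3 10 10]
Step 2: flows [1->0,2->0] -> levels [5 9 9]
Step 3: flows [1->0,2->0] -> levels [7 8 8]
Step 4: flows [1->0,2->0] -> levels [9 7 7]
Step 5: flows [0->1,0->2] -> levels [7 8 8]
  -> period-2 cycle: step 5 state = step 3 state; never stabilizes
  -> state at step 30: (30-3) mod 2 = 1, same as step 4 -> [9 7 7]

Answer: 9 7 7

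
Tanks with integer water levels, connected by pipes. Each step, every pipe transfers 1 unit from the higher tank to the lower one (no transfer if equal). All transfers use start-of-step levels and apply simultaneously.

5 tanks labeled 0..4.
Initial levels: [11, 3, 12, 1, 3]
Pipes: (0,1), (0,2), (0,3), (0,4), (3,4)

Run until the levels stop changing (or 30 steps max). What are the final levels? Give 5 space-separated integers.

Step 1: flows [0->1,2->0,0->3,0->4,4->3] -> levels [9 4 11 3 3]
Step 2: flows [0->1,2->0,0->3,0->4,3=4] -> levels [7 5 10 4 4]
Step 3: flows [0->1,2->0,0->3,0->4,3=4] -> levels [5 6 9 5 5]
Step 4: flows [1->0,2->0,0=3,0=4,3=4] -> levels [7 5 8 5 5]
Step 5: flows [0->1,2->0,0->3,0->4,3=4] -> levels [5 6 7 6 6]
Step 6: flows [1->0,2->0,3->0,4->0,3=4] -> levels [9 5 6 5 5]
Step 7: flows [0->1,0->2,0->3,0->4,3=4] -> levels [5 6 7 6 6]
  -> period-2 cycle: step 7 state = step 5 state; never stabilizes
  -> state at step 30: (30-5) mod 2 = 1, same as step 6 -> [9 5 6 5 5]

Answer: 9 5 6 5 5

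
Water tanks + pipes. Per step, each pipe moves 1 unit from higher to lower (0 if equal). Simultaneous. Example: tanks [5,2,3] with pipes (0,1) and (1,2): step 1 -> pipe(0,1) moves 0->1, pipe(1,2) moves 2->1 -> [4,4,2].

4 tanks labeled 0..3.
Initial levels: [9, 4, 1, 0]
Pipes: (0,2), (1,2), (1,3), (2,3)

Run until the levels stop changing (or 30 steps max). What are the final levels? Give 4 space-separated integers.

Answer: 3 3 5 3

Derivation:
Step 1: flows [0->2,1->2,1->3,2->3] -> levels [8 2 2 2]
Step 2: flows [0->2,1=2,1=3,2=3] -> levels [7 2 3 2]
Step 3: flows [0->2,2->1,1=3,2->3] -> levels [6 3 2 3]
Step 4: flows [0->2,1->2,1=3,3->2] -> levels [5 2 5 2]
Step 5: flows [0=2,2->1,1=3,2->3] -> levels [5 3 3 3]
Step 6: flows [0->2,1=2,1=3,2=3] -> levels [4 3 4 3]
Step 7: flows [0=2,2->1,1=3,2->3] -> levels [4 4 2 4]
Step 8: flows [0->2,1->2,1=3,3->2] -> levels [3 3 5 3]
Step 9: flows [2->0,2->1,1=3,2->3] -> levels [4 4 2 4]
  -> period-2 cycle: step 9 state = step 7 state; never stabilizes
  -> state at step 30: (30-7) mod 2 = 1, same as step 8 -> [3 3 5 3]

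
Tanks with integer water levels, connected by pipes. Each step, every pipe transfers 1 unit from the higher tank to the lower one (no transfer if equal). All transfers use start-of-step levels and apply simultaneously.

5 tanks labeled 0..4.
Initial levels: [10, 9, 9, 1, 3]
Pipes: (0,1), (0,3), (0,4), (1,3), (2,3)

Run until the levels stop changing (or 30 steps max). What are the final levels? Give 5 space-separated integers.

Step 1: flows [0->1,0->3,0->4,1->3,2->3] -> levels [7 9 8 4 4]
Step 2: flows [1->0,0->3,0->4,1->3,2->3] -> levels [6 7 7 7 5]
Step 3: flows [1->0,3->0,0->4,1=3,2=3] -> levels [7 6 7 6 6]
Step 4: flows [0->1,0->3,0->4,1=3,2->3] -> levels [4 7 6 8 7]
Step 5: flows [1->0,3->0,4->0,3->1,3->2] -> levels [7 7 7 5 6]
Step 6: flows [0=1,0->3,0->4,1->3,2->3] -> levels [5 6 6 8 7]
Step 7: flows [1->0,3->0,4->0,3->1,3->2] -> levels [8 6 7 5 6]
Step 8: flows [0->1,0->3,0->4,1->3,2->3] -> levels [5 6 6 8 7]
  -> period-2 cycle: step 8 state = step 6 state; never stabilizes
  -> state at step 30: (30-6) mod 2 = 0, same as step 6 -> [5 6 6 8 7]

Answer: 5 6 6 8 7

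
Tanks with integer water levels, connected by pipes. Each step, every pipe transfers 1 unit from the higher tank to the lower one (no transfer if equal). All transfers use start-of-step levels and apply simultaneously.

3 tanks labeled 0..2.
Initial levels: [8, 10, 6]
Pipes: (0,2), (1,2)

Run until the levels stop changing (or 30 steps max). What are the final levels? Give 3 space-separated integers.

Answer: 8 8 8

Derivation:
Step 1: flows [0->2,1->2] -> levels [7 9 8]
Step 2: flows [2->0,1->2] -> levels [8 8 8]
Step 3: flows [0=2,1=2] -> levels [8 8 8]
  -> stable (no change)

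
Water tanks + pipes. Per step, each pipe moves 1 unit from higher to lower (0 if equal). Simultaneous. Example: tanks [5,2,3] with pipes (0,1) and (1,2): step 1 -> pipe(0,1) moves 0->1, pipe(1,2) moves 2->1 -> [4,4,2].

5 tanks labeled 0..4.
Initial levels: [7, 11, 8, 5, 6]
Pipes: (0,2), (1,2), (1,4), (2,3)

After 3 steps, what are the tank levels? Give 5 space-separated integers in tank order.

Answer: 8 9 5 8 7

Derivation:
Step 1: flows [2->0,1->2,1->4,2->3] -> levels [8 9 7 6 7]
Step 2: flows [0->2,1->2,1->4,2->3] -> levels [7 7 8 7 8]
Step 3: flows [2->0,2->1,4->1,2->3] -> levels [8 9 5 8 7]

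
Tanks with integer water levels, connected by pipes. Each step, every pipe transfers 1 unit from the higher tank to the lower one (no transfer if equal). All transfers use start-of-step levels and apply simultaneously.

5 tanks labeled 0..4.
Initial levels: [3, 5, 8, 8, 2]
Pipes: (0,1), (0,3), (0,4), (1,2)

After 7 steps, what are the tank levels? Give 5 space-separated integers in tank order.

Answer: 3 6 5 6 6

Derivation:
Step 1: flows [1->0,3->0,0->4,2->1] -> levels [4 5 7 7 3]
Step 2: flows [1->0,3->0,0->4,2->1] -> levels [5 5 6 6 4]
Step 3: flows [0=1,3->0,0->4,2->1] -> levels [5 6 5 5 5]
Step 4: flows [1->0,0=3,0=4,1->2] -> levels [6 4 6 5 5]
Step 5: flows [0->1,0->3,0->4,2->1] -> levels [3 6 5 6 6]
Step 6: flows [1->0,3->0,4->0,1->2] -> levels [6 4 6 5 5]
  -> period-2 cycle: step 6 state = step 4 state
  -> state at step 7: (7-4) mod 2 = 1, same as step 5 -> [3 6 5 6 6]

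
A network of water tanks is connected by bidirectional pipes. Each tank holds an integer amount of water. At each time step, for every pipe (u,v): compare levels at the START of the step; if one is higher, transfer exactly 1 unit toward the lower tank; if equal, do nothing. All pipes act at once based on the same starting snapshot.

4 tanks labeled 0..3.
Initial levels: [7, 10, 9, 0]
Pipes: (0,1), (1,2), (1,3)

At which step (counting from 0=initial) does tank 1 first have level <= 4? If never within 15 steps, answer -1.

Step 1: flows [1->0,1->2,1->3] -> levels [8 7 10 1]
Step 2: flows [0->1,2->1,1->3] -> levels [7 8 9 2]
Step 3: flows [1->0,2->1,1->3] -> levels [8 7 8 3]
Step 4: flows [0->1,2->1,1->3] -> levels [7 8 7 4]
Step 5: flows [1->0,1->2,1->3] -> levels [8 5 8 5]
Step 6: flows [0->1,2->1,1=3] -> levels [7 7 7 5]
Step 7: flows [0=1,1=2,1->3] -> levels [7 6 7 6]
Step 8: flows [0->1,2->1,1=3] -> levels [6 8 6 6]
Step 9: flows [1->0,1->2,1->3] -> levels [7 5 7 7]
Step 10: flows [0->1,2->1,3->1] -> levels [6 8 6 6]
  -> period-2 cycle (repeats step 8); tank 1 never drops to <=4
Tank 1 never reaches <=4 within 15 steps

Answer: -1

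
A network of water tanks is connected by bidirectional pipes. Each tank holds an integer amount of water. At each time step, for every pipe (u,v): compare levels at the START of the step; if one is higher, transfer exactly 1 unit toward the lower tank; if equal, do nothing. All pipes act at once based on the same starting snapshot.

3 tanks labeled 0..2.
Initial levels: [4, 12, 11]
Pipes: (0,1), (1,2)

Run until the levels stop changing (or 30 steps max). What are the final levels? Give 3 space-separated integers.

Step 1: flows [1->0,1->2] -> levels [5 10 12]
Step 2: flows [1->0,2->1] -> levels [6 10 11]
Step 3: flows [1->0,2->1] -> levels [7 10 10]
Step 4: flows [1->0,1=2] -> levels [8 9 10]
Step 5: flows [1->0,2->1] -> levels [9 9 9]
Step 6: flows [0=1,1=2] -> levels [9 9 9]
  -> stable (no change)

Answer: 9 9 9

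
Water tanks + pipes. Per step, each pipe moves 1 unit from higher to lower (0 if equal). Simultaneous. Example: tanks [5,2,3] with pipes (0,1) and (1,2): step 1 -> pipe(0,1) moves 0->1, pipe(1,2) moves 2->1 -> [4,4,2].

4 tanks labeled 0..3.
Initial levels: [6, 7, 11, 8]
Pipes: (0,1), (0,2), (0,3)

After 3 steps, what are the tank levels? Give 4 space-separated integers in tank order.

Step 1: flows [1->0,2->0,3->0] -> levels [9 6 10 7]
Step 2: flows [0->1,2->0,0->3] -> levels [8 7 9 8]
Step 3: flows [0->1,2->0,0=3] -> levels [8 8 8 8]

Answer: 8 8 8 8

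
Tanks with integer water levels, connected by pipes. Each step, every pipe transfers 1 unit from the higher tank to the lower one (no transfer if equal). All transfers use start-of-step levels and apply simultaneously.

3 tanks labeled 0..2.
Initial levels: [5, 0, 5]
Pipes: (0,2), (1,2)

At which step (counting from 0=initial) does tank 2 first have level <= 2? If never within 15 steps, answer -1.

Answer: 5

Derivation:
Step 1: flows [0=2,2->1] -> levels [5 1 4]
Step 2: flows [0->2,2->1] -> levels [4 2 4]
Step 3: flows [0=2,2->1] -> levels [4 3 3]
Step 4: flows [0->2,1=2] -> levels [3 3 4]
Step 5: flows [2->0,2->1] -> levels [4 4 2]
Tank 2 first reaches <=2 at step 5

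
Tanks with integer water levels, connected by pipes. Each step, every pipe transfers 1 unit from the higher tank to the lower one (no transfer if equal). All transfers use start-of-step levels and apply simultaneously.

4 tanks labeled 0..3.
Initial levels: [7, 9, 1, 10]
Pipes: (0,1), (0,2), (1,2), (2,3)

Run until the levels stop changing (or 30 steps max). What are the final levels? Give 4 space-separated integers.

Step 1: flows [1->0,0->2,1->2,3->2] -> levels [7 7 4 9]
Step 2: flows [0=1,0->2,1->2,3->2] -> levels [6 6 7 8]
Step 3: flows [0=1,2->0,2->1,3->2] -> levels [7 7 6 7]
Step 4: flows [0=1,0->2,1->2,3->2] -> levels [6 6 9 6]
Step 5: flows [0=1,2->0,2->1,2->3] -> levels [7 7 6 7]
  -> period-2 cycle: step 5 state = step 3 state; never stabilizes
  -> state at step 30: (30-3) mod 2 = 1, same as step 4 -> [6 6 9 6]

Answer: 6 6 9 6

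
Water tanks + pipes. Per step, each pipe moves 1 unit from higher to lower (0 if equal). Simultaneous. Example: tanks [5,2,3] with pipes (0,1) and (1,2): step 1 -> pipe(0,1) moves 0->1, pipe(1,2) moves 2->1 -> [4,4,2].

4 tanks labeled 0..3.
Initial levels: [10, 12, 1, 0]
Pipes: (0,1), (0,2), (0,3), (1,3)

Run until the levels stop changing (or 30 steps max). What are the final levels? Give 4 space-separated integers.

Step 1: flows [1->0,0->2,0->3,1->3] -> levels [9 10 2 2]
Step 2: flows [1->0,0->2,0->3,1->3] -> levels [8 8 3 4]
Step 3: flows [0=1,0->2,0->3,1->3] -> levels [6 7 4 6]
Step 4: flows [1->0,0->2,0=3,1->3] -> levels [6 5 5 7]
Step 5: flows [0->1,0->2,3->0,3->1] -> levels [5 7 6 5]
Step 6: flows [1->0,2->0,0=3,1->3] -> levels [7 5 5 6]
Step 7: flows [0->1,0->2,0->3,3->1] -> levels [4 7 6 6]
Step 8: flows [1->0,2->0,3->0,1->3] -> levels [7 5 5 6]
  -> period-2 cycle: step 8 state = step 6 state; never stabilizes
  -> state at step 30: (30-6) mod 2 = 0, same as step 6 -> [7 5 5 6]

Answer: 7 5 5 6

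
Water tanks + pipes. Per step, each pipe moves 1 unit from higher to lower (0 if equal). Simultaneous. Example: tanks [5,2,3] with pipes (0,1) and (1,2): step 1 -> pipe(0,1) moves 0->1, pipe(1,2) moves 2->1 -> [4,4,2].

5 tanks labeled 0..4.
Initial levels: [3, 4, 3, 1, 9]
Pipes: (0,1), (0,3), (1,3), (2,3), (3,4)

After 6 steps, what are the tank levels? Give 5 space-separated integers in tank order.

Step 1: flows [1->0,0->3,1->3,2->3,4->3] -> levels [3 2 2 5 8]
Step 2: flows [0->1,3->0,3->1,3->2,4->3] -> levels [3 4 3 3 7]
Step 3: flows [1->0,0=3,1->3,2=3,4->3] -> levels [4 2 3 5 6]
Step 4: flows [0->1,3->0,3->1,3->2,4->3] -> levels [4 4 4 3 5]
Step 5: flows [0=1,0->3,1->3,2->3,4->3] -> levels [3 3 3 7 4]
Step 6: flows [0=1,3->0,3->1,3->2,3->4] -> levels [4 4 4 3 5]

Answer: 4 4 4 3 5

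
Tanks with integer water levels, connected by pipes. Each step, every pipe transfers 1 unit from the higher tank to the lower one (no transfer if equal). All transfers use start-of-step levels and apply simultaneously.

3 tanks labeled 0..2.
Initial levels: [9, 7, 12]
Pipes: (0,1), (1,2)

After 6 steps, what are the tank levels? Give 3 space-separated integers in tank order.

Step 1: flows [0->1,2->1] -> levels [8 9 11]
Step 2: flows [1->0,2->1] -> levels [9 9 10]
Step 3: flows [0=1,2->1] -> levels [9 10 9]
Step 4: flows [1->0,1->2] -> levels [10 8 10]
Step 5: flows [0->1,2->1] -> levels [9 10 9]
  -> period-2 cycle: step 5 state = step 3 state
  -> state at step 6: (6-3) mod 2 = 1, same as step 4 -> [10 8 10]

Answer: 10 8 10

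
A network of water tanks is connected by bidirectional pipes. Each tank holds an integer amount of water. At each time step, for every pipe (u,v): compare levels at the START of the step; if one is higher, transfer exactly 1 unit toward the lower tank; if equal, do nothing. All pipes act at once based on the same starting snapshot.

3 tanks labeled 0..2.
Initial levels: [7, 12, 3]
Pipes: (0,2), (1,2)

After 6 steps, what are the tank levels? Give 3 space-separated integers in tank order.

Answer: 8 8 6

Derivation:
Step 1: flows [0->2,1->2] -> levels [6 11 5]
Step 2: flows [0->2,1->2] -> levels [5 10 7]
Step 3: flows [2->0,1->2] -> levels [6 9 7]
Step 4: flows [2->0,1->2] -> levels [7 8 7]
Step 5: flows [0=2,1->2] -> levels [7 7 8]
Step 6: flows [2->0,2->1] -> levels [8 8 6]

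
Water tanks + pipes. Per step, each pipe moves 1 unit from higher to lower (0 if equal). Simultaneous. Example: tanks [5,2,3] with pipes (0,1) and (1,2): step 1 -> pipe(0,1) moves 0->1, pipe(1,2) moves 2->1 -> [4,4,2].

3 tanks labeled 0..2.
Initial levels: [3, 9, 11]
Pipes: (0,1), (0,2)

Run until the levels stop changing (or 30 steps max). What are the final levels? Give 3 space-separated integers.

Answer: 7 8 8

Derivation:
Step 1: flows [1->0,2->0] -> levels [5 8 10]
Step 2: flows [1->0,2->0] -> levels [7 7 9]
Step 3: flows [0=1,2->0] -> levels [8 7 8]
Step 4: flows [0->1,0=2] -> levels [7 8 8]
Step 5: flows [1->0,2->0] -> levels [9 7 7]
Step 6: flows [0->1,0->2] -> levels [7 8 8]
  -> period-2 cycle: step 6 state = step 4 state; never stabilizes
  -> state at step 30: (30-4) mod 2 = 0, same as step 4 -> [7 8 8]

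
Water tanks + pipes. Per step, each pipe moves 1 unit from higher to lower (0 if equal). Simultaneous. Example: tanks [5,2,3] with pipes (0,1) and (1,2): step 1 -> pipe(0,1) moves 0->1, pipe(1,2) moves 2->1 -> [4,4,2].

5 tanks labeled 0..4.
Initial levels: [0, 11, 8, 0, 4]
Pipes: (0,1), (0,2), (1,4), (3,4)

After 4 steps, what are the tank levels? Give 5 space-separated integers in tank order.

Step 1: flows [1->0,2->0,1->4,4->3] -> levels [2 9 7 1 4]
Step 2: flows [1->0,2->0,1->4,4->3] -> levels [4 7 6 2 4]
Step 3: flows [1->0,2->0,1->4,4->3] -> levels [6 5 5 3 4]
Step 4: flows [0->1,0->2,1->4,4->3] -> levels [4 5 6 4 4]

Answer: 4 5 6 4 4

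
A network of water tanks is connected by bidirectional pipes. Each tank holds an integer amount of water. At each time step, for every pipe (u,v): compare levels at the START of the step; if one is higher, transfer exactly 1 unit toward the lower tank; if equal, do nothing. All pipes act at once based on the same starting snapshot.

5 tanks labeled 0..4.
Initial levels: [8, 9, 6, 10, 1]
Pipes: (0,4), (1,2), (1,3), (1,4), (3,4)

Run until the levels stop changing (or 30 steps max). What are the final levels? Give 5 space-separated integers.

Answer: 6 5 8 7 8

Derivation:
Step 1: flows [0->4,1->2,3->1,1->4,3->4] -> levels [7 8 7 8 4]
Step 2: flows [0->4,1->2,1=3,1->4,3->4] -> levels [6 6 8 7 7]
Step 3: flows [4->0,2->1,3->1,4->1,3=4] -> levels [7 9 7 6 5]
Step 4: flows [0->4,1->2,1->3,1->4,3->4] -> levels [6 6 8 6 8]
Step 5: flows [4->0,2->1,1=3,4->1,4->3] -> levels [7 8 7 7 5]
Step 6: flows [0->4,1->2,1->3,1->4,3->4] -> levels [6 5 8 7 8]
Step 7: flows [4->0,2->1,3->1,4->1,4->3] -> levels [7 8 7 7 5]
  -> period-2 cycle: step 7 state = step 5 state; never stabilizes
  -> state at step 30: (30-5) mod 2 = 1, same as step 6 -> [6 5 8 7 8]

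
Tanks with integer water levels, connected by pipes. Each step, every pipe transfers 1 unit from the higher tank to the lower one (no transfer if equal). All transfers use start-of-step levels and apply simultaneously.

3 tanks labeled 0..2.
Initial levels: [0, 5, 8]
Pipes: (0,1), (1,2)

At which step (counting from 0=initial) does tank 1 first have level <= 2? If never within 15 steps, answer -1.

Answer: -1

Derivation:
Step 1: flows [1->0,2->1] -> levels [1 5 7]
Step 2: flows [1->0,2->1] -> levels [2 5 6]
Step 3: flows [1->0,2->1] -> levels [3 5 5]
Step 4: flows [1->0,1=2] -> levels [4 4 5]
Step 5: flows [0=1,2->1] -> levels [4 5 4]
Step 6: flows [1->0,1->2] -> levels [5 3 5]
Step 7: flows [0->1,2->1] -> levels [4 5 4]
  -> period-2 cycle (repeats step 5); tank 1 never drops to <=2
Tank 1 never reaches <=2 within 15 steps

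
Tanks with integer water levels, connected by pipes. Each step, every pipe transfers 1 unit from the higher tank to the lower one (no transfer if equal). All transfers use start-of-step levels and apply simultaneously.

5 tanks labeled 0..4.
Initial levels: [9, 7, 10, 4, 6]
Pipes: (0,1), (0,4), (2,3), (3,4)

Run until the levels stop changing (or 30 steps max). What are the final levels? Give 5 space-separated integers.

Answer: 6 8 8 6 8

Derivation:
Step 1: flows [0->1,0->4,2->3,4->3] -> levels [7 8 9 6 6]
Step 2: flows [1->0,0->4,2->3,3=4] -> levels [7 7 8 7 7]
Step 3: flows [0=1,0=4,2->3,3=4] -> levels [7 7 7 8 7]
Step 4: flows [0=1,0=4,3->2,3->4] -> levels [7 7 8 6 8]
Step 5: flows [0=1,4->0,2->3,4->3] -> levels [8 7 7 8 6]
Step 6: flows [0->1,0->4,3->2,3->4] -> levels [6 8 8 6 8]
Step 7: flows [1->0,4->0,2->3,4->3] -> levels [8 7 7 8 6]
  -> period-2 cycle: step 7 state = step 5 state; never stabilizes
  -> state at step 30: (30-5) mod 2 = 1, same as step 6 -> [6 8 8 6 8]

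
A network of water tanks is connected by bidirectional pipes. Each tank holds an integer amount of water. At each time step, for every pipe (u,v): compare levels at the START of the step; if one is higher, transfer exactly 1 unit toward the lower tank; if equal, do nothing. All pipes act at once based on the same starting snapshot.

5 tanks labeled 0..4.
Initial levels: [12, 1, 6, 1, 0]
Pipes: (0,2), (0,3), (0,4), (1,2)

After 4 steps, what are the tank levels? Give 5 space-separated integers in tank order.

Step 1: flows [0->2,0->3,0->4,2->1] -> levels [9 2 6 2 1]
Step 2: flows [0->2,0->3,0->4,2->1] -> levels [6 3 6 3 2]
Step 3: flows [0=2,0->3,0->4,2->1] -> levels [4 4 5 4 3]
Step 4: flows [2->0,0=3,0->4,2->1] -> levels [4 5 3 4 4]

Answer: 4 5 3 4 4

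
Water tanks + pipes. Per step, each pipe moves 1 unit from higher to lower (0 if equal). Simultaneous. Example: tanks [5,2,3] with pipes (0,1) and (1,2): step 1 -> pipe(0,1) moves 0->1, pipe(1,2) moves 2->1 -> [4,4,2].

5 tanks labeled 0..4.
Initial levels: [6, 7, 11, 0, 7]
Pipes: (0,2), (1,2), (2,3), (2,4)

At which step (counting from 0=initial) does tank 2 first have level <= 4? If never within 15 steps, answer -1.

Step 1: flows [2->0,2->1,2->3,2->4] -> levels [7 8 7 1 8]
Step 2: flows [0=2,1->2,2->3,4->2] -> levels [7 7 8 2 7]
Step 3: flows [2->0,2->1,2->3,2->4] -> levels [8 8 4 3 8]
Tank 2 first reaches <=4 at step 3

Answer: 3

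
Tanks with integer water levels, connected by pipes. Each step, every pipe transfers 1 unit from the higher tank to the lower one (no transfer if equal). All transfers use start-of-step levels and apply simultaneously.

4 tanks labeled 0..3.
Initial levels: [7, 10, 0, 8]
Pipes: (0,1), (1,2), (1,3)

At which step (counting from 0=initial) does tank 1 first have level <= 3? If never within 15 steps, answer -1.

Step 1: flows [1->0,1->2,1->3] -> levels [8 7 1 9]
Step 2: flows [0->1,1->2,3->1] -> levels [7 8 2 8]
Step 3: flows [1->0,1->2,1=3] -> levels [8 6 3 8]
Step 4: flows [0->1,1->2,3->1] -> levels [7 7 4 7]
Step 5: flows [0=1,1->2,1=3] -> levels [7 6 5 7]
Step 6: flows [0->1,1->2,3->1] -> levels [6 7 6 6]
Step 7: flows [1->0,1->2,1->3] -> levels [7 4 7 7]
Step 8: flows [0->1,2->1,3->1] -> levels [6 7 6 6]
  -> period-2 cycle (repeats step 6); tank 1 never drops to <=3
Tank 1 never reaches <=3 within 15 steps

Answer: -1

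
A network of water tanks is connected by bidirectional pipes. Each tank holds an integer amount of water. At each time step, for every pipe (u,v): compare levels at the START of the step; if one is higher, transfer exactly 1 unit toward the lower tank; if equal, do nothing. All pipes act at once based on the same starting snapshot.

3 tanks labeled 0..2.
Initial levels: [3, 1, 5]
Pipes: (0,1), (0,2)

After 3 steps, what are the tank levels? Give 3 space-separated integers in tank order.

Answer: 3 3 3

Derivation:
Step 1: flows [0->1,2->0] -> levels [3 2 4]
Step 2: flows [0->1,2->0] -> levels [3 3 3]
Step 3: flows [0=1,0=2] -> levels [3 3 3]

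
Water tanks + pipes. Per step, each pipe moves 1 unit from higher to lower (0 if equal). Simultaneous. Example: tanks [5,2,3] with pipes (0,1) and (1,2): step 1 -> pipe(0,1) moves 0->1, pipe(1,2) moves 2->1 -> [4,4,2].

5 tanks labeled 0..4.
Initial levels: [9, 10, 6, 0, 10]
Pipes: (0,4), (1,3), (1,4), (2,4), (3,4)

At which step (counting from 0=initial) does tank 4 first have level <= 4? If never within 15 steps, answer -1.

Answer: -1

Derivation:
Step 1: flows [4->0,1->3,1=4,4->2,4->3] -> levels [10 9 7 2 7]
Step 2: flows [0->4,1->3,1->4,2=4,4->3] -> levels [9 7 7 4 8]
Step 3: flows [0->4,1->3,4->1,4->2,4->3] -> levels [8 7 8 6 6]
Step 4: flows [0->4,1->3,1->4,2->4,3=4] -> levels [7 5 7 7 9]
Step 5: flows [4->0,3->1,4->1,4->2,4->3] -> levels [8 7 8 7 5]
Step 6: flows [0->4,1=3,1->4,2->4,3->4] -> levels [7 6 7 6 9]
Step 7: flows [4->0,1=3,4->1,4->2,4->3] -> levels [8 7 8 7 5]
  -> period-2 cycle (repeats step 5); tank 4 never drops to <=4
Tank 4 never reaches <=4 within 15 steps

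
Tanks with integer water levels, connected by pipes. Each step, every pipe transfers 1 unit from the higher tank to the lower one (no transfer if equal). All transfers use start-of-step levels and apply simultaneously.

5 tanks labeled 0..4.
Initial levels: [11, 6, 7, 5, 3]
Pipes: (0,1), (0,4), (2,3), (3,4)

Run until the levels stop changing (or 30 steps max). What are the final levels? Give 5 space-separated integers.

Step 1: flows [0->1,0->4,2->3,3->4] -> levels [9 7 6 5 5]
Step 2: flows [0->1,0->4,2->3,3=4] -> levels [7 8 5 6 6]
Step 3: flows [1->0,0->4,3->2,3=4] -> levels [7 7 6 5 7]
Step 4: flows [0=1,0=4,2->3,4->3] -> levels [7 7 5 7 6]
Step 5: flows [0=1,0->4,3->2,3->4] -> levels [6 7 6 5 8]
Step 6: flows [1->0,4->0,2->3,4->3] -> levels [8 6 5 7 6]
Step 7: flows [0->1,0->4,3->2,3->4] -> levels [6 7 6 5 8]
  -> period-2 cycle: step 7 state = step 5 state; never stabilizes
  -> state at step 30: (30-5) mod 2 = 1, same as step 6 -> [8 6 5 7 6]

Answer: 8 6 5 7 6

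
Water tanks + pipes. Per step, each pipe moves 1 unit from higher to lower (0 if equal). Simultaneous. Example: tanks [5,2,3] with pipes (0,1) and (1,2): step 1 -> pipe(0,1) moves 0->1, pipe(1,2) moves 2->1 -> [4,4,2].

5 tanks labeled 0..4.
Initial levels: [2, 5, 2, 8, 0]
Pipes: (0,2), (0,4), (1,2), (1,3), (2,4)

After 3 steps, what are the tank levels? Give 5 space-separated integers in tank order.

Answer: 1 5 3 5 3

Derivation:
Step 1: flows [0=2,0->4,1->2,3->1,2->4] -> levels [1 5 2 7 2]
Step 2: flows [2->0,4->0,1->2,3->1,2=4] -> levels [3 5 2 6 1]
Step 3: flows [0->2,0->4,1->2,3->1,2->4] -> levels [1 5 3 5 3]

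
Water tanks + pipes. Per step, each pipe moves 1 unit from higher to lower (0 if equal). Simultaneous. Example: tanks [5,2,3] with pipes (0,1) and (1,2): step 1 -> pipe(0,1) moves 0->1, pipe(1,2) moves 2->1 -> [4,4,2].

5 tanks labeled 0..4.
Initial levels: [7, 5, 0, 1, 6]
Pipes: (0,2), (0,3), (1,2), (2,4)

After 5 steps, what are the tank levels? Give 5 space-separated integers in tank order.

Step 1: flows [0->2,0->3,1->2,4->2] -> levels [5 4 3 2 5]
Step 2: flows [0->2,0->3,1->2,4->2] -> levels [3 3 6 3 4]
Step 3: flows [2->0,0=3,2->1,2->4] -> levels [4 4 3 3 5]
Step 4: flows [0->2,0->3,1->2,4->2] -> levels [2 3 6 4 4]
Step 5: flows [2->0,3->0,2->1,2->4] -> levels [4 4 3 3 5]

Answer: 4 4 3 3 5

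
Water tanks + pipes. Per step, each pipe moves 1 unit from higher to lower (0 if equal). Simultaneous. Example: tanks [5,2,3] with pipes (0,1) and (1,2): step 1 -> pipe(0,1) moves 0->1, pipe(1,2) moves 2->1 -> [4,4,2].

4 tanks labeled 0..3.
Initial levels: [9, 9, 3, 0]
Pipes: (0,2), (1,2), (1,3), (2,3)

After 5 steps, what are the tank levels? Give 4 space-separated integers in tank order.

Answer: 6 5 4 6

Derivation:
Step 1: flows [0->2,1->2,1->3,2->3] -> levels [8 7 4 2]
Step 2: flows [0->2,1->2,1->3,2->3] -> levels [7 5 5 4]
Step 3: flows [0->2,1=2,1->3,2->3] -> levels [6 4 5 6]
Step 4: flows [0->2,2->1,3->1,3->2] -> levels [5 6 6 4]
Step 5: flows [2->0,1=2,1->3,2->3] -> levels [6 5 4 6]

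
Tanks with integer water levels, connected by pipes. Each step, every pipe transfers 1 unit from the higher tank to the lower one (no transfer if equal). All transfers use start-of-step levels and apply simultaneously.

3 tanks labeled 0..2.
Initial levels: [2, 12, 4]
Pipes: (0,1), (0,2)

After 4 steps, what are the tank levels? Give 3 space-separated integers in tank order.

Step 1: flows [1->0,2->0] -> levels [4 11 3]
Step 2: flows [1->0,0->2] -> levels [4 10 4]
Step 3: flows [1->0,0=2] -> levels [5 9 4]
Step 4: flows [1->0,0->2] -> levels [5 8 5]

Answer: 5 8 5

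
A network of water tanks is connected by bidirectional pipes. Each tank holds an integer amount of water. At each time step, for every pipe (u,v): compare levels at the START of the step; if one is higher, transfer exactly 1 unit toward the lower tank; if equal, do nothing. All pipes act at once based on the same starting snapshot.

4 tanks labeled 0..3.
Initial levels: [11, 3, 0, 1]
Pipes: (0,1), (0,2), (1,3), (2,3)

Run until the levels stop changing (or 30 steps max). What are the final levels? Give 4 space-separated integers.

Answer: 3 5 5 2

Derivation:
Step 1: flows [0->1,0->2,1->3,3->2] -> levels [9 3 2 1]
Step 2: flows [0->1,0->2,1->3,2->3] -> levels [7 3 2 3]
Step 3: flows [0->1,0->2,1=3,3->2] -> levels [5 4 4 2]
Step 4: flows [0->1,0->2,1->3,2->3] -> levels [3 4 4 4]
Step 5: flows [1->0,2->0,1=3,2=3] -> levels [5 3 3 4]
Step 6: flows [0->1,0->2,3->1,3->2] -> levels [3 5 5 2]
Step 7: flows [1->0,2->0,1->3,2->3] -> levels [5 3 3 4]
  -> period-2 cycle: step 7 state = step 5 state; never stabilizes
  -> state at step 30: (30-5) mod 2 = 1, same as step 6 -> [3 5 5 2]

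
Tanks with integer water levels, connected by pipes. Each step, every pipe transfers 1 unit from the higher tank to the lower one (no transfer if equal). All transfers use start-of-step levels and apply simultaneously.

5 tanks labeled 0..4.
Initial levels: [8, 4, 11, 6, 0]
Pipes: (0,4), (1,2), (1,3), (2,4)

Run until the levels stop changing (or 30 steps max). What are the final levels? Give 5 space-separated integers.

Answer: 6 5 7 7 4

Derivation:
Step 1: flows [0->4,2->1,3->1,2->4] -> levels [7 6 9 5 2]
Step 2: flows [0->4,2->1,1->3,2->4] -> levels [6 6 7 6 4]
Step 3: flows [0->4,2->1,1=3,2->4] -> levels [5 7 5 6 6]
Step 4: flows [4->0,1->2,1->3,4->2] -> levels [6 5 7 7 4]
Step 5: flows [0->4,2->1,3->1,2->4] -> levels [5 7 5 6 6]
  -> period-2 cycle: step 5 state = step 3 state; never stabilizes
  -> state at step 30: (30-3) mod 2 = 1, same as step 4 -> [6 5 7 7 4]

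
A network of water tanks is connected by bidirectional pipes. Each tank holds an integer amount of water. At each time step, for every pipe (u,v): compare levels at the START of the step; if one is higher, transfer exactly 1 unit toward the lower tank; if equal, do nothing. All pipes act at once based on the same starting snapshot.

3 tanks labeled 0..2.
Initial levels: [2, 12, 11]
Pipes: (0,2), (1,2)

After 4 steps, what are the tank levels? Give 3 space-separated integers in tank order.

Answer: 6 10 9

Derivation:
Step 1: flows [2->0,1->2] -> levels [3 11 11]
Step 2: flows [2->0,1=2] -> levels [4 11 10]
Step 3: flows [2->0,1->2] -> levels [5 10 10]
Step 4: flows [2->0,1=2] -> levels [6 10 9]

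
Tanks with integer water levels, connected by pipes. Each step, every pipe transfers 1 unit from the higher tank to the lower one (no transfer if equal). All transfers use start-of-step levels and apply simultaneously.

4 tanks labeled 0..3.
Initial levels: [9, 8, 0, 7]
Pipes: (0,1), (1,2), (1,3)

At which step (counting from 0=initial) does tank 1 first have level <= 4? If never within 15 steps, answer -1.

Step 1: flows [0->1,1->2,1->3] -> levels [8 7 1 8]
Step 2: flows [0->1,1->2,3->1] -> levels [7 8 2 7]
Step 3: flows [1->0,1->2,1->3] -> levels [8 5 3 8]
Step 4: flows [0->1,1->2,3->1] -> levels [7 6 4 7]
Step 5: flows [0->1,1->2,3->1] -> levels [6 7 5 6]
Step 6: flows [1->0,1->2,1->3] -> levels [7 4 6 7]
Tank 1 first reaches <=4 at step 6

Answer: 6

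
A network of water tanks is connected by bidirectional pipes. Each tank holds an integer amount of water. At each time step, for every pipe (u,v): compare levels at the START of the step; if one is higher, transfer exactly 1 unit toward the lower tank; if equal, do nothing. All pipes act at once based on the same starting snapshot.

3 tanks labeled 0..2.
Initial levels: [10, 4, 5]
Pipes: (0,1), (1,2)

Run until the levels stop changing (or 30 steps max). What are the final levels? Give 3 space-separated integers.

Answer: 6 7 6

Derivation:
Step 1: flows [0->1,2->1] -> levels [9 6 4]
Step 2: flows [0->1,1->2] -> levels [8 6 5]
Step 3: flows [0->1,1->2] -> levels [7 6 6]
Step 4: flows [0->1,1=2] -> levels [6 7 6]
Step 5: flows [1->0,1->2] -> levels [7 5 7]
Step 6: flows [0->1,2->1] -> levels [6 7 6]
  -> period-2 cycle: step 6 state = step 4 state; never stabilizes
  -> state at step 30: (30-4) mod 2 = 0, same as step 4 -> [6 7 6]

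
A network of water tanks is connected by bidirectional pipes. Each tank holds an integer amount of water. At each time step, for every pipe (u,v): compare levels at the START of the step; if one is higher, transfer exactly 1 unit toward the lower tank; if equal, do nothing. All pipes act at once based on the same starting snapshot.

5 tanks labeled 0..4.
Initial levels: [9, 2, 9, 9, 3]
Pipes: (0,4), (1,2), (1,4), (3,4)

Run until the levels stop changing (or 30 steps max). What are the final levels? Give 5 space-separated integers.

Answer: 7 7 6 7 5

Derivation:
Step 1: flows [0->4,2->1,4->1,3->4] -> levels [8 4 8 8 4]
Step 2: flows [0->4,2->1,1=4,3->4] -> levels [7 5 7 7 6]
Step 3: flows [0->4,2->1,4->1,3->4] -> levels [6 7 6 6 7]
Step 4: flows [4->0,1->2,1=4,4->3] -> levels [7 6 7 7 5]
Step 5: flows [0->4,2->1,1->4,3->4] -> levels [6 6 6 6 8]
Step 6: flows [4->0,1=2,4->1,4->3] -> levels [7 7 6 7 5]
Step 7: flows [0->4,1->2,1->4,3->4] -> levels [6 5 7 6 8]
Step 8: flows [4->0,2->1,4->1,4->3] -> levels [7 7 6 7 5]
  -> period-2 cycle: step 8 state = step 6 state; never stabilizes
  -> state at step 30: (30-6) mod 2 = 0, same as step 6 -> [7 7 6 7 5]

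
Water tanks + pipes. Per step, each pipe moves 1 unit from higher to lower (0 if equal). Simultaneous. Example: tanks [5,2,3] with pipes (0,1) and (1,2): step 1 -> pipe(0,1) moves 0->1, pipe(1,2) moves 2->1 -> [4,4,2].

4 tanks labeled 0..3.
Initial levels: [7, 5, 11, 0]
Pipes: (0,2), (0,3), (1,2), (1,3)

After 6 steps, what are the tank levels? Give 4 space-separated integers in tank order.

Step 1: flows [2->0,0->3,2->1,1->3] -> levels [7 5 9 2]
Step 2: flows [2->0,0->3,2->1,1->3] -> levels [7 5 7 4]
Step 3: flows [0=2,0->3,2->1,1->3] -> levels [6 5 6 6]
Step 4: flows [0=2,0=3,2->1,3->1] -> levels [6 7 5 5]
Step 5: flows [0->2,0->3,1->2,1->3] -> levels [4 5 7 7]
Step 6: flows [2->0,3->0,2->1,3->1] -> levels [6 7 5 5]

Answer: 6 7 5 5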